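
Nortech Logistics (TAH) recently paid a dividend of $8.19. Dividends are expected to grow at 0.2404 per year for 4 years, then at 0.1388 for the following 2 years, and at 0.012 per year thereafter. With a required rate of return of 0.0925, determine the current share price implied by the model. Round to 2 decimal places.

Three-stage DDM. Project D₁…D_6; terminal Gordon value at t=6 with g = 0.012; discount at r = 0.0925.
D_1 = 10.1589
D_2 = 12.6011
D_3 = 15.6304
D_4 = 19.3879
D_5 = 22.0789
D_6 = 25.1435
TV_6 = 25.4452/(0.0925−0.012) = 316.0898
P₀ = Σ Dₜ/(1+r)ᵗ + TV_6/(1+r)^6 = 260.3277

$260.33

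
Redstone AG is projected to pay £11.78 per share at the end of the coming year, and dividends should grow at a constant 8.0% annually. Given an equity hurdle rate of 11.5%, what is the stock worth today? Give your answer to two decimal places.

£336.57

Gordon growth model: P₀ = D₁/(r − g), with D₁ = 11.78 given directly.
P₀ = 11.7800 / (0.115 − 0.08) = 11.7800 / 0.035 = 336.5714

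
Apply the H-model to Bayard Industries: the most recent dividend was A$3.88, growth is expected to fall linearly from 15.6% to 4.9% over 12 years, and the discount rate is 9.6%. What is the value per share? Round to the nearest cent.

H-model: P₀ = D₀[(1+g_L) + H(g_S−g_L)]/(r−g_L), with H = 12/2 = 6.
P₀ = 3.88 × [(1+0.049) + 6×(0.156−0.049)] / (0.096−0.049)
   = 3.88 × 1.6910 / 0.047 = 139.5974

A$139.60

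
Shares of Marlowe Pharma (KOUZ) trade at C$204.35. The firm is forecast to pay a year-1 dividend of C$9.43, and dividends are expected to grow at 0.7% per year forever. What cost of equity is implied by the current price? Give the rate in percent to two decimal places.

5.31%

Rearranging the constant-growth DDM: r = D₁/P₀ + g.
r = 9.4300 / 204.35 + 0.007 = 0.04615 + 0.007 = 0.05315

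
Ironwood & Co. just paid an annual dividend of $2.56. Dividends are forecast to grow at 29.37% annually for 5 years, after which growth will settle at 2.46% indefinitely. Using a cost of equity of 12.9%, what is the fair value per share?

$69.25

Two-stage DDM. Project D₁…D_5 at 0.2937, terminal growth 0.0246, discount at r = 0.129.
D_1 = 3.3119
D_2 = 4.2846
D_3 = 5.5429
D_4 = 7.1709
D_5 = 9.2770
Terminal value at t=5: TV = D_6/(r−g) = 9.5052/(0.129−0.0246) = 91.0462
P₀ = 3.3119/(1+0.129)^1 + 4.2846/(1+0.129)^2 + 5.5429/(1+0.129)^3 + 7.1709/(1+0.129)^4 + 9.2770/(1+0.129)^5 + 91.0462/(1+0.129)^5 = 69.2532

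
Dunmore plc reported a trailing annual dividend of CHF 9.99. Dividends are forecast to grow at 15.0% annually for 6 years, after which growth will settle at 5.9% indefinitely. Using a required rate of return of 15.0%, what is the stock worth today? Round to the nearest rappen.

CHF 176.20

Two-stage DDM. Project D₁…D_6 at 0.15, terminal growth 0.059, discount at r = 0.15.
D_1 = 11.4885
D_2 = 13.2118
D_3 = 15.1935
D_4 = 17.4726
D_5 = 20.0935
D_6 = 23.1075
Terminal value at t=6: TV = D_7/(r−g) = 24.4708/(0.15−0.059) = 268.9101
P₀ = 11.4885/(1+0.15)^1 + 13.2118/(1+0.15)^2 + 15.1935/(1+0.15)^3 + 17.4726/(1+0.15)^4 + 20.0935/(1+0.15)^5 + 23.1075/(1+0.15)^6 + 268.9101/(1+0.15)^6 = 176.1973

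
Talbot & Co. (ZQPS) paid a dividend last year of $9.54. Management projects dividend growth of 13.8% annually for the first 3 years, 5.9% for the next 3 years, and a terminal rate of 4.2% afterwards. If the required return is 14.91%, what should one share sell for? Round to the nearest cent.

$122.30

Three-stage DDM. Project D₁…D_6; terminal Gordon value at t=6 with g = 0.042; discount at r = 0.1491.
D_1 = 10.8565
D_2 = 12.3547
D_3 = 14.0597
D_4 = 14.8892
D_5 = 15.7677
D_6 = 16.6979
TV_6 = 17.3993/(0.1491−0.042) = 162.4581
P₀ = Σ Dₜ/(1+r)ᵗ + TV_6/(1+r)^6 = 122.2991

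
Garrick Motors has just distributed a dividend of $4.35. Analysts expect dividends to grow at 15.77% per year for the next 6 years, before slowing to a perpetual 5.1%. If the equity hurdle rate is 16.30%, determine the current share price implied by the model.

Two-stage DDM. Project D₁…D_6 at 0.1577, terminal growth 0.051, discount at r = 0.163.
D_1 = 5.0360
D_2 = 5.8302
D_3 = 6.7496
D_4 = 7.8140
D_5 = 9.0463
D_6 = 10.4729
Terminal value at t=6: TV = D_7/(r−g) = 11.0070/(0.163−0.051) = 98.2766
P₀ = 5.0360/(1+0.163)^1 + 5.8302/(1+0.163)^2 + 6.7496/(1+0.163)^3 + 7.8140/(1+0.163)^4 + 9.0463/(1+0.163)^5 + 10.4729/(1+0.163)^6 + 98.2766/(1+0.163)^6 = 65.4034

$65.40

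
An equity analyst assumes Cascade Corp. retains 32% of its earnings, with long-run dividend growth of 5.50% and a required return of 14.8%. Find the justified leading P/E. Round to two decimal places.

7.31

Payout ratio b = 1 − 0.32 = 0.68.
Justified leading P/E = b/(r−g) = 0.68/(0.148−0.055) = 7.3118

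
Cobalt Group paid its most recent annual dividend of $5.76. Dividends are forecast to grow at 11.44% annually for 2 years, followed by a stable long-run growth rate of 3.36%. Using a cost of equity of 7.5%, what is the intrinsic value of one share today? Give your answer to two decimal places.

Two-stage DDM. Project D₁…D_2 at 0.1144, terminal growth 0.0336, discount at r = 0.075.
D_1 = 6.4189
D_2 = 7.1533
Terminal value at t=2: TV = D_3/(r−g) = 7.3936/(0.075−0.0336) = 178.5899
P₀ = 6.4189/(1+0.075)^1 + 7.1533/(1+0.075)^2 + 178.5899/(1+0.075)^2 = 166.7007

$166.70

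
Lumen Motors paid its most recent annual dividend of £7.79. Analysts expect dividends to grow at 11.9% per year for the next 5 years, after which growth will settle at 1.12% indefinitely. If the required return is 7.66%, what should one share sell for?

£189.91

Two-stage DDM. Project D₁…D_5 at 0.119, terminal growth 0.0112, discount at r = 0.0766.
D_1 = 8.7170
D_2 = 9.7543
D_3 = 10.9151
D_4 = 12.2140
D_5 = 13.6675
Terminal value at t=5: TV = D_6/(r−g) = 13.8205/(0.0766−0.0112) = 211.3232
P₀ = 8.7170/(1+0.0766)^1 + 9.7543/(1+0.0766)^2 + 10.9151/(1+0.0766)^3 + 12.2140/(1+0.0766)^4 + 13.6675/(1+0.0766)^5 + 211.3232/(1+0.0766)^5 = 189.9093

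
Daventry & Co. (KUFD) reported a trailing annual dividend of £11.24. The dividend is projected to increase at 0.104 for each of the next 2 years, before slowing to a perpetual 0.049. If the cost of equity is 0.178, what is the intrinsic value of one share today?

£100.68

Two-stage DDM. Project D₁…D_2 at 0.104, terminal growth 0.049, discount at r = 0.178.
D_1 = 12.4090
D_2 = 13.6995
Terminal value at t=2: TV = D_3/(r−g) = 14.3708/(0.178−0.049) = 111.4013
P₀ = 12.4090/(1+0.178)^1 + 13.6995/(1+0.178)^2 + 111.4013/(1+0.178)^2 = 100.6847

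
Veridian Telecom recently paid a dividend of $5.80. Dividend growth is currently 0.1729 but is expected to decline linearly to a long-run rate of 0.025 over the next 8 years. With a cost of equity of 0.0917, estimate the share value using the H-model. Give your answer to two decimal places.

$140.57

H-model: P₀ = D₀[(1+g_L) + H(g_S−g_L)]/(r−g_L), with H = 8/2 = 4.
P₀ = 5.80 × [(1+0.025) + 4×(0.1729−0.025)] / (0.0917−0.025)
   = 5.80 × 1.6166 / 0.0667 = 140.5739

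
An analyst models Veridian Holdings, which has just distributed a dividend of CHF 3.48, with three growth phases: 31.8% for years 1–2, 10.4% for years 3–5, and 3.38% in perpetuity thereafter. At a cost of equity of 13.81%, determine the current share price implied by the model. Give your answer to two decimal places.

Three-stage DDM. Project D₁…D_5; terminal Gordon value at t=5 with g = 0.0338; discount at r = 0.1381.
D_1 = 4.5866
D_2 = 6.0452
D_3 = 6.6739
D_4 = 7.3680
D_5 = 8.1342
TV_5 = 8.4092/(0.1381−0.0338) = 80.6250
P₀ = Σ Dₜ/(1+r)ᵗ + TV_5/(1+r)^5 = 64.1010

CHF 64.10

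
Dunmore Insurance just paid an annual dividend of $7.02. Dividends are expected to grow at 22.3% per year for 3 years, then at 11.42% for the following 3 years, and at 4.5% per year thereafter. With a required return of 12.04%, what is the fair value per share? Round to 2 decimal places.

$176.70

Three-stage DDM. Project D₁…D_6; terminal Gordon value at t=6 with g = 0.045; discount at r = 0.1204.
D_1 = 8.5855
D_2 = 10.5000
D_3 = 12.8415
D_4 = 14.3080
D_5 = 15.9420
D_6 = 17.7626
TV_6 = 18.5619/(0.1204−0.045) = 246.1789
P₀ = Σ Dₜ/(1+r)ᵗ + TV_6/(1+r)^6 = 176.7026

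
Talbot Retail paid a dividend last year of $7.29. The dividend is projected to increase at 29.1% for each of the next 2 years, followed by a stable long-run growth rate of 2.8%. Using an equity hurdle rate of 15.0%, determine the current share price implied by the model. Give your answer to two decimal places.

Two-stage DDM. Project D₁…D_2 at 0.291, terminal growth 0.028, discount at r = 0.15.
D_1 = 9.4114
D_2 = 12.1501
Terminal value at t=2: TV = D_3/(r−g) = 12.4903/(0.15−0.028) = 102.3796
P₀ = 9.4114/(1+0.15)^1 + 12.1501/(1+0.15)^2 + 102.3796/(1+0.15)^2 = 94.7847

$94.78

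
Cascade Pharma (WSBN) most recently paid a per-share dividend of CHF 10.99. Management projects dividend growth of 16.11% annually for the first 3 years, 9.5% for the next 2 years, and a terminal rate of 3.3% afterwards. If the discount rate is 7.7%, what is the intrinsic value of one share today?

Three-stage DDM. Project D₁…D_5; terminal Gordon value at t=5 with g = 0.033; discount at r = 0.077.
D_1 = 12.7605
D_2 = 14.8162
D_3 = 17.2031
D_4 = 18.8374
D_5 = 20.6269
TV_5 = 21.3076/(0.077−0.033) = 484.2643
P₀ = Σ Dₜ/(1+r)ᵗ + TV_5/(1+r)^5 = 400.8264

CHF 400.83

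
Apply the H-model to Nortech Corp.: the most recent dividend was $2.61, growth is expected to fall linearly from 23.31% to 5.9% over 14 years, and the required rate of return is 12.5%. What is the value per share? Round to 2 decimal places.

$90.07

H-model: P₀ = D₀[(1+g_L) + H(g_S−g_L)]/(r−g_L), with H = 14/2 = 7.
P₀ = 2.61 × [(1+0.059) + 7×(0.2331−0.059)] / (0.125−0.059)
   = 2.61 × 2.2777 / 0.066 = 90.0727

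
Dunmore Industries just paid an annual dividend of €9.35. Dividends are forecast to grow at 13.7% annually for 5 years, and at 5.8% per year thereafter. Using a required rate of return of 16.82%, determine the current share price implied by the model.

Two-stage DDM. Project D₁…D_5 at 0.137, terminal growth 0.058, discount at r = 0.1682.
D_1 = 10.6310
D_2 = 12.0874
D_3 = 13.7434
D_4 = 15.6262
D_5 = 17.7670
Terminal value at t=5: TV = D_6/(r−g) = 18.7975/(0.1682−0.058) = 170.5760
P₀ = 10.6310/(1+0.1682)^1 + 12.0874/(1+0.1682)^2 + 13.7434/(1+0.1682)^3 + 15.6262/(1+0.1682)^4 + 17.7670/(1+0.1682)^5 + 170.5760/(1+0.1682)^5 = 121.5379

€121.54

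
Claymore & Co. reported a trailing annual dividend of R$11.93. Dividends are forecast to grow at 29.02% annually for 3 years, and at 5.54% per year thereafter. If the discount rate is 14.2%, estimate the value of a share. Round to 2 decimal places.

R$255.57

Two-stage DDM. Project D₁…D_3 at 0.2902, terminal growth 0.0554, discount at r = 0.142.
D_1 = 15.3921
D_2 = 19.8589
D_3 = 25.6219
Terminal value at t=3: TV = D_4/(r−g) = 27.0414/(0.142−0.0554) = 312.2560
P₀ = 15.3921/(1+0.142)^1 + 19.8589/(1+0.142)^2 + 25.6219/(1+0.142)^3 + 312.2560/(1+0.142)^3 = 255.5673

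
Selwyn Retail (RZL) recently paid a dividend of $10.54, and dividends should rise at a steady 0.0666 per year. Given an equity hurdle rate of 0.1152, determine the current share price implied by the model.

Gordon growth model: P₀ = D₁/(r − g). D₁ = 10.54 × (1 + 0.0666) = 11.2420.
P₀ = 11.2420 / (0.1152 − 0.0666) = 11.2420 / 0.0486 = 231.3161

$231.32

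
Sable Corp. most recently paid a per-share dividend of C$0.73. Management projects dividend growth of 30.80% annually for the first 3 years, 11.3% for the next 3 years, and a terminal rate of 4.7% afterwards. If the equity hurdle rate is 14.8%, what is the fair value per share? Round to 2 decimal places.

C$16.10

Three-stage DDM. Project D₁…D_6; terminal Gordon value at t=6 with g = 0.047; discount at r = 0.148.
D_1 = 0.9548
D_2 = 1.2489
D_3 = 1.6336
D_4 = 1.8182
D_5 = 2.0237
D_6 = 2.2523
TV_6 = 2.3582/(0.148−0.047) = 23.3484
P₀ = Σ Dₜ/(1+r)ᵗ + TV_6/(1+r)^6 = 16.1050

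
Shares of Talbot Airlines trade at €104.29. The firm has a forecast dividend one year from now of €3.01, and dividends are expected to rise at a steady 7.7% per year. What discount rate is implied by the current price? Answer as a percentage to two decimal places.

10.59%

Rearranging the constant-growth DDM: r = D₁/P₀ + g.
r = 3.0100 / 104.29 + 0.077 = 0.02886 + 0.077 = 0.10586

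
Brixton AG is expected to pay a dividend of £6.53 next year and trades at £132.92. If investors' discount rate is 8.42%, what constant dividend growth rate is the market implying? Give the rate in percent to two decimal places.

From P₀ = D₁/(r − g), the implied growth is g = r − D₁/P₀.
g = 0.0842 − 6.53/132.92 = 0.0842 − 0.04913 = 0.03507

3.51%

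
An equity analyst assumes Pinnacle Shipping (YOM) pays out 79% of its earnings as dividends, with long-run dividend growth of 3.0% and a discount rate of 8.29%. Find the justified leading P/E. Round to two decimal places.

14.93

Justified leading P/E = b/(r−g) = 0.79/(0.0829−0.03) = 14.9338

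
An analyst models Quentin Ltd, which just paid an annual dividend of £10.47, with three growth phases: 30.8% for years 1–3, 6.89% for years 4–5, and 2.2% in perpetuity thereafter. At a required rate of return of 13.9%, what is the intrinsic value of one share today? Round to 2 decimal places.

Three-stage DDM. Project D₁…D_5; terminal Gordon value at t=5 with g = 0.022; discount at r = 0.139.
D_1 = 13.6948
D_2 = 17.9127
D_3 = 23.4299
D_4 = 25.0442
D_5 = 26.7697
TV_5 = 27.3587/(0.139−0.022) = 233.8348
P₀ = Σ Dₜ/(1+r)ᵗ + TV_5/(1+r)^5 = 192.5125

£192.51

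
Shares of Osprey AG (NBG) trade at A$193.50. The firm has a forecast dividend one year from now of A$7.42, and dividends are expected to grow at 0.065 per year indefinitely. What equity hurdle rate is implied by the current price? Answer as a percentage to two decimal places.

Rearranging the constant-growth DDM: r = D₁/P₀ + g.
r = 7.4200 / 193.50 + 0.065 = 0.03835 + 0.065 = 0.10335

10.33%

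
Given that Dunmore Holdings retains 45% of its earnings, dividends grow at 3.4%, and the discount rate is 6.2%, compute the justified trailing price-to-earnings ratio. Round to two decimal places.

Payout ratio b = 1 − 0.45 = 0.55.
Justified trailing P/E = b(1+g)/(r−g) = 0.55×(1+0.034)/(0.062−0.034) = 20.3107

20.31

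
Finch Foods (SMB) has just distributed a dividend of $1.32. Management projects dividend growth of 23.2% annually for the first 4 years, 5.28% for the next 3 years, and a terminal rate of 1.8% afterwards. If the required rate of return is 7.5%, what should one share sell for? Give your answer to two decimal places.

$52.26

Three-stage DDM. Project D₁…D_7; terminal Gordon value at t=7 with g = 0.018; discount at r = 0.075.
D_1 = 1.6262
D_2 = 2.0035
D_3 = 2.4683
D_4 = 3.0410
D_5 = 3.2016
D_6 = 3.3706
D_7 = 3.5486
TV_7 = 3.6125/(0.075−0.018) = 63.3764
P₀ = Σ Dₜ/(1+r)ᵗ + TV_7/(1+r)^7 = 52.2640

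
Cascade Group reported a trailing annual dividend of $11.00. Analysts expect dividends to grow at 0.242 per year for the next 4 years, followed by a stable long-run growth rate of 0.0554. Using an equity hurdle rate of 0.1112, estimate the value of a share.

Two-stage DDM. Project D₁…D_4 at 0.242, terminal growth 0.0554, discount at r = 0.1112.
D_1 = 13.6620
D_2 = 16.9682
D_3 = 21.0745
D_4 = 26.1745
Terminal value at t=4: TV = D_5/(r−g) = 27.6246/(0.1112−0.0554) = 495.0647
P₀ = 13.6620/(1+0.1112)^1 + 16.9682/(1+0.1112)^2 + 21.0745/(1+0.1112)^3 + 26.1745/(1+0.1112)^4 + 495.0647/(1+0.1112)^4 = 383.2721

$383.27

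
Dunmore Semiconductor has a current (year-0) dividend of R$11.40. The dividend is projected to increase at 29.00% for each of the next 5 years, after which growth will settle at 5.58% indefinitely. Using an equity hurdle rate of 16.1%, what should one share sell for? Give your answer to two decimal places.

R$272.82

Two-stage DDM. Project D₁…D_5 at 0.29, terminal growth 0.0558, discount at r = 0.161.
D_1 = 14.7060
D_2 = 18.9707
D_3 = 24.4723
D_4 = 31.5692
D_5 = 40.7243
Terminal value at t=5: TV = D_6/(r−g) = 42.9967/(0.161−0.0558) = 408.7138
P₀ = 14.7060/(1+0.161)^1 + 18.9707/(1+0.161)^2 + 24.4723/(1+0.161)^3 + 31.5692/(1+0.161)^4 + 40.7243/(1+0.161)^5 + 408.7138/(1+0.161)^5 = 272.8174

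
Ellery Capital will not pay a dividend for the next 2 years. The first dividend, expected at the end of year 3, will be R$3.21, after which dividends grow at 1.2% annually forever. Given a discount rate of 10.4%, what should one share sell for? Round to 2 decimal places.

R$28.63

Deferred-dividend DDM. At t=2 the remaining stream is a growing perpetuity with first payment D_3 = 3.21.
V_2 = D_3/(r−g) = 3.21/(0.104−0.012) = 34.8913
P₀ = V_2/(1+r)^2 = 34.8913/(1+0.104)^2 = 28.6272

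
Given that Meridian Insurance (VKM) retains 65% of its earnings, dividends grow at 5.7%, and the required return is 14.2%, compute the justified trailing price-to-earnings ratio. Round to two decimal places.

4.35

Payout ratio b = 1 − 0.65 = 0.35.
Justified trailing P/E = b(1+g)/(r−g) = 0.35×(1+0.057)/(0.142−0.057) = 4.3524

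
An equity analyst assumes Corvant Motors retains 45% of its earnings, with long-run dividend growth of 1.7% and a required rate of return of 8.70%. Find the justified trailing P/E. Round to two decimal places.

Payout ratio b = 1 − 0.45 = 0.55.
Justified trailing P/E = b(1+g)/(r−g) = 0.55×(1+0.017)/(0.087−0.017) = 7.9907

7.99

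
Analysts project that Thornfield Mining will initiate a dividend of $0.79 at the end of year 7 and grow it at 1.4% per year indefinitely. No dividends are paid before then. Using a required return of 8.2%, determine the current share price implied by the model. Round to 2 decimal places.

$7.24

Deferred-dividend DDM. At t=6 the remaining stream is a growing perpetuity with first payment D_7 = 0.79.
V_6 = D_7/(r−g) = 0.79/(0.082−0.014) = 11.6176
P₀ = V_6/(1+r)^6 = 11.6176/(1+0.082)^6 = 7.2403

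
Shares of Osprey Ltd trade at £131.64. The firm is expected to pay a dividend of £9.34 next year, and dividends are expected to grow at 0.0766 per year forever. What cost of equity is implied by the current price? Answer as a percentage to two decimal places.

14.76%

Rearranging the constant-growth DDM: r = D₁/P₀ + g.
r = 9.3400 / 131.64 + 0.0766 = 0.07095 + 0.0766 = 0.14755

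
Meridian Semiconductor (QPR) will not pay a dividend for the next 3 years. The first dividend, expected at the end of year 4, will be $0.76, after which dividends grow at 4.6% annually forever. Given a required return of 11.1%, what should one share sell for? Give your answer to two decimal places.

$8.53

Deferred-dividend DDM. At t=3 the remaining stream is a growing perpetuity with first payment D_4 = 0.76.
V_3 = D_4/(r−g) = 0.76/(0.111−0.046) = 11.6923
P₀ = V_3/(1+r)^3 = 11.6923/(1+0.111)^3 = 8.5262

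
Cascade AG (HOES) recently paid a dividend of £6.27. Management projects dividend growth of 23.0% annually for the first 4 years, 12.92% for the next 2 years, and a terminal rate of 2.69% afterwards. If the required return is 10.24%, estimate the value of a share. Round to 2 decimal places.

£192.04

Three-stage DDM. Project D₁…D_6; terminal Gordon value at t=6 with g = 0.0269; discount at r = 0.1024.
D_1 = 7.7121
D_2 = 9.4859
D_3 = 11.6676
D_4 = 14.3512
D_5 = 16.2054
D_6 = 18.2991
TV_6 = 18.7913/(0.1024−0.0269) = 248.8920
P₀ = Σ Dₜ/(1+r)ᵗ + TV_6/(1+r)^6 = 192.0433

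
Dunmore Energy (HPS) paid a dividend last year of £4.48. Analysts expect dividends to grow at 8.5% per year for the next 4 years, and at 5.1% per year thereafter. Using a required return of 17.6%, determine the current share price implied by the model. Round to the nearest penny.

£42.00

Two-stage DDM. Project D₁…D_4 at 0.085, terminal growth 0.051, discount at r = 0.176.
D_1 = 4.8608
D_2 = 5.2740
D_3 = 5.7223
D_4 = 6.2086
Terminal value at t=4: TV = D_5/(r−g) = 6.5253/(0.176−0.051) = 52.2023
P₀ = 4.8608/(1+0.176)^1 + 5.2740/(1+0.176)^2 + 5.7223/(1+0.176)^3 + 6.2086/(1+0.176)^4 + 52.2023/(1+0.176)^4 = 42.0049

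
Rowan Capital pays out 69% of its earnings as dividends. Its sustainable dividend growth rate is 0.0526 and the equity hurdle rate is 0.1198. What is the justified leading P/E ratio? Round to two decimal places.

10.27

Justified leading P/E = b/(r−g) = 0.69/(0.1198−0.0526) = 10.2679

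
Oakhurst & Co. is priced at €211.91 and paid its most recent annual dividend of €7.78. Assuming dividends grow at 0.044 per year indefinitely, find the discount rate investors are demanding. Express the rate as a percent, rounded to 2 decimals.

8.23%

Rearranging the constant-growth DDM: r = D₁/P₀ + g.
D₁ = 7.78 × (1 + 0.044) = 8.1223.
r = 8.1223 / 211.91 + 0.044 = 0.03833 + 0.044 = 0.08233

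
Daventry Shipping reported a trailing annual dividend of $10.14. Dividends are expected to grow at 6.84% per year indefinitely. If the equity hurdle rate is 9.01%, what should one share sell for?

$499.24

Gordon growth model: P₀ = D₁/(r − g). D₁ = 10.14 × (1 + 0.0684) = 10.8336.
P₀ = 10.8336 / (0.0901 − 0.0684) = 10.8336 / 0.0217 = 499.2431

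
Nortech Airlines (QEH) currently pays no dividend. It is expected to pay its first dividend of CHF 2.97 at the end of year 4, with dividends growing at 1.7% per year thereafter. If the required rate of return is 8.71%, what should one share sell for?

CHF 32.98

Deferred-dividend DDM. At t=3 the remaining stream is a growing perpetuity with first payment D_4 = 2.97.
V_3 = D_4/(r−g) = 2.97/(0.0871−0.017) = 42.3680
P₀ = V_3/(1+r)^3 = 42.3680/(1+0.0871)^3 = 32.9784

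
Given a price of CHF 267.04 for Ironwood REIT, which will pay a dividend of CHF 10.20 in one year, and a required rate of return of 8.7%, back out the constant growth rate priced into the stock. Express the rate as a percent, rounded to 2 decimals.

From P₀ = D₁/(r − g), the implied growth is g = r − D₁/P₀.
g = 0.087 − 10.20/267.04 = 0.087 − 0.03820 = 0.04880

4.88%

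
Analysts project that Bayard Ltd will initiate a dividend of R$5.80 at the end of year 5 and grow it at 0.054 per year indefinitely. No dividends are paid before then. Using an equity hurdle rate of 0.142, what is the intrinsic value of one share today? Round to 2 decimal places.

R$38.75

Deferred-dividend DDM. At t=4 the remaining stream is a growing perpetuity with first payment D_5 = 5.80.
V_4 = D_5/(r−g) = 5.80/(0.142−0.054) = 65.9091
P₀ = V_4/(1+r)^4 = 65.9091/(1+0.142)^4 = 38.7508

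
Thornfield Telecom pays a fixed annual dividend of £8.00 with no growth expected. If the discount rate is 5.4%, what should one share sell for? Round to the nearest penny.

£148.15

Zero-growth DDM (perpetuity): P₀ = D/r = 8.00 / 0.054 = 148.1481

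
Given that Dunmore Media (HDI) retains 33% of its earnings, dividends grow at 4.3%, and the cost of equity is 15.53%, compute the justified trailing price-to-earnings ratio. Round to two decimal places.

6.22

Payout ratio b = 1 − 0.33 = 0.67.
Justified trailing P/E = b(1+g)/(r−g) = 0.67×(1+0.043)/(0.1553−0.043) = 6.2227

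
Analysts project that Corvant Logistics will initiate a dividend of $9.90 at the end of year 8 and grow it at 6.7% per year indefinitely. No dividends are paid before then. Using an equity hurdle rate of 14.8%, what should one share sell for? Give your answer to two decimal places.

$46.51

Deferred-dividend DDM. At t=7 the remaining stream is a growing perpetuity with first payment D_8 = 9.90.
V_7 = D_8/(r−g) = 9.90/(0.148−0.067) = 122.2222
P₀ = V_7/(1+r)^7 = 122.2222/(1+0.148)^7 = 46.5111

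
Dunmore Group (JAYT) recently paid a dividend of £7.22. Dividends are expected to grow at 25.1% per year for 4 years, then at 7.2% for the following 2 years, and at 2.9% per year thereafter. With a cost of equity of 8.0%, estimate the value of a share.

£326.36

Three-stage DDM. Project D₁…D_6; terminal Gordon value at t=6 with g = 0.029; discount at r = 0.08.
D_1 = 9.0322
D_2 = 11.2993
D_3 = 14.1354
D_4 = 17.6834
D_5 = 18.9566
D_6 = 20.3215
TV_6 = 20.9108/(0.08−0.029) = 410.0164
P₀ = Σ Dₜ/(1+r)ᵗ + TV_6/(1+r)^6 = 326.3569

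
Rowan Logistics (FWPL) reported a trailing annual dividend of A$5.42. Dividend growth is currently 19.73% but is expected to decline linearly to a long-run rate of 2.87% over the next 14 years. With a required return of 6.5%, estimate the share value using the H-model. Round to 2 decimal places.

H-model: P₀ = D₀[(1+g_L) + H(g_S−g_L)]/(r−g_L), with H = 14/2 = 7.
P₀ = 5.42 × [(1+0.0287) + 7×(0.1973−0.0287)] / (0.065−0.0287)
   = 5.42 × 2.2089 / 0.0363 = 329.8137

A$329.81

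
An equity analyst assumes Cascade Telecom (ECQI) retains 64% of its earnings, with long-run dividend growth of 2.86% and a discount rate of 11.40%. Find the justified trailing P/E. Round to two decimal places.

4.34

Payout ratio b = 1 − 0.64 = 0.36.
Justified trailing P/E = b(1+g)/(r−g) = 0.36×(1+0.0286)/(0.114−0.0286) = 4.3360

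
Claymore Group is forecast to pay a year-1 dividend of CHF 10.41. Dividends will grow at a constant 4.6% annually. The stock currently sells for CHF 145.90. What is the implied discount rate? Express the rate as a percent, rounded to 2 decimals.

11.74%

Rearranging the constant-growth DDM: r = D₁/P₀ + g.
r = 10.4100 / 145.90 + 0.046 = 0.07135 + 0.046 = 0.11735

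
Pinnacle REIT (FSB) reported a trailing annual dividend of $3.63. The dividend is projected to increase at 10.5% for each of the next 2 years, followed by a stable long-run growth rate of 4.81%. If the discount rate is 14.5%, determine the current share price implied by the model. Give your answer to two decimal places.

$43.45

Two-stage DDM. Project D₁…D_2 at 0.105, terminal growth 0.0481, discount at r = 0.145.
D_1 = 4.0111
D_2 = 4.4323
Terminal value at t=2: TV = D_3/(r−g) = 4.6455/(0.145−0.0481) = 47.9413
P₀ = 4.0111/(1+0.145)^1 + 4.4323/(1+0.145)^2 + 47.9413/(1+0.145)^2 = 43.4518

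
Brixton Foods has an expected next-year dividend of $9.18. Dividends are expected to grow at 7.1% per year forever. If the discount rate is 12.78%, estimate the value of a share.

$161.62

Gordon growth model: P₀ = D₁/(r − g), with D₁ = 9.18 given directly.
P₀ = 9.1800 / (0.1278 − 0.071) = 9.1800 / 0.0568 = 161.6197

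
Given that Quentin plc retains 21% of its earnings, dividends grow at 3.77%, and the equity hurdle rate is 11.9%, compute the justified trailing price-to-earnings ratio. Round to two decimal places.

10.08

Payout ratio b = 1 − 0.21 = 0.79.
Justified trailing P/E = b(1+g)/(r−g) = 0.79×(1+0.0377)/(0.119−0.0377) = 10.0834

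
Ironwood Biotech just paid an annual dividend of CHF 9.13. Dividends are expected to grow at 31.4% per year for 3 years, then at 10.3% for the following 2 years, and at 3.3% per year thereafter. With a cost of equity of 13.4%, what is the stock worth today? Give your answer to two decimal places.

Three-stage DDM. Project D₁…D_5; terminal Gordon value at t=5 with g = 0.033; discount at r = 0.134.
D_1 = 11.9968
D_2 = 15.7638
D_3 = 20.7137
D_4 = 22.8472
D_5 = 25.2004
TV_5 = 26.0320/(0.134−0.033) = 257.7430
P₀ = Σ Dₜ/(1+r)ᵗ + TV_5/(1+r)^5 = 201.7387

CHF 201.74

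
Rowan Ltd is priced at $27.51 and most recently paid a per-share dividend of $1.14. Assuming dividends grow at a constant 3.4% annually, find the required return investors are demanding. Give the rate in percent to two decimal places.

7.68%

Rearranging the constant-growth DDM: r = D₁/P₀ + g.
D₁ = 1.14 × (1 + 0.034) = 1.1788.
r = 1.1788 / 27.51 + 0.034 = 0.04285 + 0.034 = 0.07685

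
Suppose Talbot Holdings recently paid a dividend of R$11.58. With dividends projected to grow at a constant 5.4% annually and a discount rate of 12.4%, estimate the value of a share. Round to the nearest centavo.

Gordon growth model: P₀ = D₁/(r − g). D₁ = 11.58 × (1 + 0.054) = 12.2053.
P₀ = 12.2053 / (0.124 − 0.054) = 12.2053 / 0.07 = 174.3617

R$174.36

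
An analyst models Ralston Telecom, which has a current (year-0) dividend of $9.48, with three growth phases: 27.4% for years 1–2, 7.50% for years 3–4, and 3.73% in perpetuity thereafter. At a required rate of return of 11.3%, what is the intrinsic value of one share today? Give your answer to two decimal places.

$205.64

Three-stage DDM. Project D₁…D_4; terminal Gordon value at t=4 with g = 0.0373; discount at r = 0.113.
D_1 = 12.0775
D_2 = 15.3868
D_3 = 16.5408
D_4 = 17.7813
TV_4 = 18.4446/(0.113−0.0373) = 243.6535
P₀ = Σ Dₜ/(1+r)ᵗ + TV_4/(1+r)^4 = 205.6352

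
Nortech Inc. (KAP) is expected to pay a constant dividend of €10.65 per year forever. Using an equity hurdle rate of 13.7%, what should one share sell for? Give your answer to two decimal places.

€77.74

Zero-growth DDM (perpetuity): P₀ = D/r = 10.65 / 0.137 = 77.7372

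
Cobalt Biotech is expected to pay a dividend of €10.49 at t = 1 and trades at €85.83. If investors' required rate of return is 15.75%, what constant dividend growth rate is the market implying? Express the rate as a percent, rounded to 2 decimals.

From P₀ = D₁/(r − g), the implied growth is g = r − D₁/P₀.
g = 0.1575 − 10.49/85.83 = 0.1575 − 0.12222 = 0.03528

3.53%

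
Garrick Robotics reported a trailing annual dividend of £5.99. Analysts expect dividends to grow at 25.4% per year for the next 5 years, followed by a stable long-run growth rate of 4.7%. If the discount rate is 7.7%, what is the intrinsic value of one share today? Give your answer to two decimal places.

£495.74

Two-stage DDM. Project D₁…D_5 at 0.254, terminal growth 0.047, discount at r = 0.077.
D_1 = 7.5115
D_2 = 9.4194
D_3 = 11.8119
D_4 = 14.8121
D_5 = 18.5744
Terminal value at t=5: TV = D_6/(r−g) = 19.4474/(0.077−0.047) = 648.2461
P₀ = 7.5115/(1+0.077)^1 + 9.4194/(1+0.077)^2 + 11.8119/(1+0.077)^3 + 14.8121/(1+0.077)^4 + 18.5744/(1+0.077)^5 + 648.2461/(1+0.077)^5 = 495.7423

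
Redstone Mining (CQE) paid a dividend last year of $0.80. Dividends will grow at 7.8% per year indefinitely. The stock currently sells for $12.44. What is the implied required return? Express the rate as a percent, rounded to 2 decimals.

14.73%

Rearranging the constant-growth DDM: r = D₁/P₀ + g.
D₁ = 0.80 × (1 + 0.078) = 0.8624.
r = 0.8624 / 12.44 + 0.078 = 0.06932 + 0.078 = 0.14732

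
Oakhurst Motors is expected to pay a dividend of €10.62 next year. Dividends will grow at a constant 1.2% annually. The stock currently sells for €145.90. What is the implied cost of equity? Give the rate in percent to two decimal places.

8.48%

Rearranging the constant-growth DDM: r = D₁/P₀ + g.
r = 10.6200 / 145.90 + 0.012 = 0.07279 + 0.012 = 0.08479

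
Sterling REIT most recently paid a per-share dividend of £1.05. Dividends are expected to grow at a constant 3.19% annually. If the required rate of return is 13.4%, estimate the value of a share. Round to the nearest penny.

£10.61

Gordon growth model: P₀ = D₁/(r − g). D₁ = 1.05 × (1 + 0.0319) = 1.0835.
P₀ = 1.0835 / (0.134 − 0.0319) = 1.0835 / 0.1021 = 10.6121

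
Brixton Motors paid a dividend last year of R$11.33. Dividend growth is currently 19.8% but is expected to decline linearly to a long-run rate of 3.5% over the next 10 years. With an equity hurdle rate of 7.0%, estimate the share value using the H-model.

H-model: P₀ = D₀[(1+g_L) + H(g_S−g_L)]/(r−g_L), with H = 10/2 = 5.
P₀ = 11.33 × [(1+0.035) + 5×(0.198−0.035)] / (0.07−0.035)
   = 11.33 × 1.8500 / 0.035 = 598.8714

R$598.87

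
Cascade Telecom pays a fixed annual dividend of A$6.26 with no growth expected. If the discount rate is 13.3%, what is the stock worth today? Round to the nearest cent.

A$47.07

Zero-growth DDM (perpetuity): P₀ = D/r = 6.26 / 0.133 = 47.0677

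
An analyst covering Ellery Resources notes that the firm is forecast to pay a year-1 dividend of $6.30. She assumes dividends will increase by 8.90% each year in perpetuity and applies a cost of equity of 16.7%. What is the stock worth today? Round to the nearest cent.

$80.77

Gordon growth model: P₀ = D₁/(r − g), with D₁ = 6.30 given directly.
P₀ = 6.3000 / (0.167 − 0.089) = 6.3000 / 0.078 = 80.7692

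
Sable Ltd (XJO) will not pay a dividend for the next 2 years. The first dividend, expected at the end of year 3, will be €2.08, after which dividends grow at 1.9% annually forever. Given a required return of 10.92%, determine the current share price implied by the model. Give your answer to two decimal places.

Deferred-dividend DDM. At t=2 the remaining stream is a growing perpetuity with first payment D_3 = 2.08.
V_2 = D_3/(r−g) = 2.08/(0.1092−0.019) = 23.0599
P₀ = V_2/(1+r)^2 = 23.0599/(1+0.1092)^2 = 18.7429

€18.74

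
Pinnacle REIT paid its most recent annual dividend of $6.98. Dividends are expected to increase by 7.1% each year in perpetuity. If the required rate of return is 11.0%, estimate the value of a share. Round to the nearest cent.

$191.68

Gordon growth model: P₀ = D₁/(r − g). D₁ = 6.98 × (1 + 0.071) = 7.4756.
P₀ = 7.4756 / (0.11 − 0.071) = 7.4756 / 0.039 = 191.6815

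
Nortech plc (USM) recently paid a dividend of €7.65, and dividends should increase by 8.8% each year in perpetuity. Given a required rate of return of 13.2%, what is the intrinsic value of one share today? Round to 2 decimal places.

Gordon growth model: P₀ = D₁/(r − g). D₁ = 7.65 × (1 + 0.088) = 8.3232.
P₀ = 8.3232 / (0.132 − 0.088) = 8.3232 / 0.044 = 189.1636

€189.16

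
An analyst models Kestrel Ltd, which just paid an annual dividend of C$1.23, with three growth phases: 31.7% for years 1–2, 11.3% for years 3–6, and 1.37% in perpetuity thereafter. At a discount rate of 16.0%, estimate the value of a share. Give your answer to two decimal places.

C$18.02

Three-stage DDM. Project D₁…D_6; terminal Gordon value at t=6 with g = 0.0137; discount at r = 0.16.
D_1 = 1.6199
D_2 = 2.1334
D_3 = 2.3745
D_4 = 2.6428
D_5 = 2.9415
D_6 = 3.2738
TV_6 = 3.3187/(0.16−0.0137) = 22.6841
P₀ = Σ Dₜ/(1+r)ᵗ + TV_6/(1+r)^6 = 18.0175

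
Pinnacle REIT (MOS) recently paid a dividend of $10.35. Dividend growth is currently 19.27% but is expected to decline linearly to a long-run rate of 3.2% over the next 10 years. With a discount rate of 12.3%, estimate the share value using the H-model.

H-model: P₀ = D₀[(1+g_L) + H(g_S−g_L)]/(r−g_L), with H = 10/2 = 5.
P₀ = 10.35 × [(1+0.032) + 5×(0.1927−0.032)] / (0.123−0.032)
   = 10.35 × 1.8355 / 0.091 = 208.7629

$208.76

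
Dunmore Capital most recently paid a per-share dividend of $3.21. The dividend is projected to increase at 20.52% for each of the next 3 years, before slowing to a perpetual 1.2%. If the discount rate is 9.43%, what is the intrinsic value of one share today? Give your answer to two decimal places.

Two-stage DDM. Project D₁…D_3 at 0.2052, terminal growth 0.012, discount at r = 0.0943.
D_1 = 3.8687
D_2 = 4.6625
D_3 = 5.6193
Terminal value at t=3: TV = D_4/(r−g) = 5.6867/(0.0943−0.012) = 69.0976
P₀ = 3.8687/(1+0.0943)^1 + 4.6625/(1+0.0943)^2 + 5.6193/(1+0.0943)^3 + 69.0976/(1+0.0943)^3 = 64.4466

$64.45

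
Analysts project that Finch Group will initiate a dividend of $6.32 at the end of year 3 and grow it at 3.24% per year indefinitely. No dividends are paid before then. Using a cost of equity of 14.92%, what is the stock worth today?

Deferred-dividend DDM. At t=2 the remaining stream is a growing perpetuity with first payment D_3 = 6.32.
V_2 = D_3/(r−g) = 6.32/(0.1492−0.0324) = 54.1096
P₀ = V_2/(1+r)^2 = 54.1096/(1+0.1492)^2 = 40.9716

$40.97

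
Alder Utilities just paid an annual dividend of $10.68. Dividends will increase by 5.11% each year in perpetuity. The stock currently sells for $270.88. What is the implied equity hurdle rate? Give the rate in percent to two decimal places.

9.25%

Rearranging the constant-growth DDM: r = D₁/P₀ + g.
D₁ = 10.68 × (1 + 0.0511) = 11.2257.
r = 11.2257 / 270.88 + 0.0511 = 0.04144 + 0.0511 = 0.09254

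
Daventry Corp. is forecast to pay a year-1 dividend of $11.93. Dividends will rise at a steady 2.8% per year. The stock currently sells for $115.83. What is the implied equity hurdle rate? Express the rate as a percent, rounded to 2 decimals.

13.10%

Rearranging the constant-growth DDM: r = D₁/P₀ + g.
r = 11.9300 / 115.83 + 0.028 = 0.10300 + 0.028 = 0.13100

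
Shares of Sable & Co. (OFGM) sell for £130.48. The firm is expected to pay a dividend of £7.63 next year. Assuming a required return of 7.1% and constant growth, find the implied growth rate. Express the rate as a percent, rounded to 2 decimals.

From P₀ = D₁/(r − g), the implied growth is g = r − D₁/P₀.
g = 0.071 − 7.63/130.48 = 0.071 − 0.05848 = 0.01252

1.25%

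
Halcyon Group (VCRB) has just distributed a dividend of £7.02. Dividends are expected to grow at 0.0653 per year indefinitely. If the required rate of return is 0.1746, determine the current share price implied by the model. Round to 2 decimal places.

Gordon growth model: P₀ = D₁/(r − g). D₁ = 7.02 × (1 + 0.0653) = 7.4784.
P₀ = 7.4784 / (0.1746 − 0.0653) = 7.4784 / 0.1093 = 68.4209

£68.42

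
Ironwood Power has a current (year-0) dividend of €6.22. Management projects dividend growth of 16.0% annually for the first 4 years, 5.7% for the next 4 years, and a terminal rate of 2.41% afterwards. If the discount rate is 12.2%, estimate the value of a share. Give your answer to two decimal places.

Three-stage DDM. Project D₁…D_8; terminal Gordon value at t=8 with g = 0.0241; discount at r = 0.122.
D_1 = 7.2152
D_2 = 8.3696
D_3 = 9.7088
D_4 = 11.2622
D_5 = 11.9041
D_6 = 12.5827
D_7 = 13.2999
D_8 = 14.0580
TV_8 = 14.3968/(0.122−0.0241) = 147.0557
P₀ = Σ Dₜ/(1+r)ᵗ + TV_8/(1+r)^8 = 110.1513

€110.15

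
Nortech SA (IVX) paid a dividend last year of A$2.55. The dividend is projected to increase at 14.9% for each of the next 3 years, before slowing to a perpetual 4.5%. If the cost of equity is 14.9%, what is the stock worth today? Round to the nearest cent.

Two-stage DDM. Project D₁…D_3 at 0.149, terminal growth 0.045, discount at r = 0.149.
D_1 = 2.9299
D_2 = 3.3665
D_3 = 3.8681
Terminal value at t=3: TV = D_4/(r−g) = 4.0422/(0.149−0.045) = 38.8672
P₀ = 2.9299/(1+0.149)^1 + 3.3665/(1+0.149)^2 + 3.8681/(1+0.149)^3 + 38.8672/(1+0.149)^3 = 33.2726

A$33.27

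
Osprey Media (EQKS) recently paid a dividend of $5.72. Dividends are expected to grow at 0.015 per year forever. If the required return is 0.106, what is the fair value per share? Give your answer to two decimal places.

Gordon growth model: P₀ = D₁/(r − g). D₁ = 5.72 × (1 + 0.015) = 5.8058.
P₀ = 5.8058 / (0.106 − 0.015) = 5.8058 / 0.091 = 63.8000

$63.80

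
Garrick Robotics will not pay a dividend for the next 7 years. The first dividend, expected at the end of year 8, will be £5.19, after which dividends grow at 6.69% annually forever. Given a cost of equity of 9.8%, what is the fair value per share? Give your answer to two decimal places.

Deferred-dividend DDM. At t=7 the remaining stream is a growing perpetuity with first payment D_8 = 5.19.
V_7 = D_8/(r−g) = 5.19/(0.098−0.0669) = 166.8810
P₀ = V_7/(1+r)^7 = 166.8810/(1+0.098)^7 = 86.7342

£86.73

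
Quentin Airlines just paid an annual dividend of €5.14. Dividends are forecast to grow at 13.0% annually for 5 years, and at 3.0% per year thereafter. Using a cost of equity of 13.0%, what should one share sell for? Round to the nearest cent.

Two-stage DDM. Project D₁…D_5 at 0.13, terminal growth 0.03, discount at r = 0.13.
D_1 = 5.8082
D_2 = 6.5633
D_3 = 7.4165
D_4 = 8.3806
D_5 = 9.4701
Terminal value at t=5: TV = D_6/(r−g) = 9.7542/(0.13−0.03) = 97.5422
P₀ = 5.8082/(1+0.13)^1 + 6.5633/(1+0.13)^2 + 7.4165/(1+0.13)^3 + 8.3806/(1+0.13)^4 + 9.4701/(1+0.13)^5 + 97.5422/(1+0.13)^5 = 78.6420

€78.64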